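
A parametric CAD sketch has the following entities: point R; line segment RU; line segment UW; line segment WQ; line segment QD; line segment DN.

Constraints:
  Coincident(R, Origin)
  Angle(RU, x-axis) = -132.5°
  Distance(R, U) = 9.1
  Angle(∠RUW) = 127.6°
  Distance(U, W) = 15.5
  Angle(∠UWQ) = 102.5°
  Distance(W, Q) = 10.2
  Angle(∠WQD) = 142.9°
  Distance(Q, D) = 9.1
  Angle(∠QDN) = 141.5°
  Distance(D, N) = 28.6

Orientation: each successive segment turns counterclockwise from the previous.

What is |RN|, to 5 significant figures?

24.710

R is at the origin; RU runs at -132.5° with length 9.1, so U = (-6.1479, -6.7092). ∠RUW = 127.6° gives UW at -80.100° from the x-axis; with |UW| = 15.5, W = (-3.4830, -21.978). ∠UWQ = 102.5° gives WQ at -2.6000° from the x-axis; with |WQ| = 10.2, Q = (6.7065, -22.441). ∠WQD = 142.9° gives QD at 34.500° from the x-axis; with |QD| = 9.1, D = (14.206, -17.287). ∠QDN = 141.5° gives DN at 73.000° from the x-axis; with |DN| = 28.6, N = (22.568, 10.063). Then |RN| = |N − R| = 24.710.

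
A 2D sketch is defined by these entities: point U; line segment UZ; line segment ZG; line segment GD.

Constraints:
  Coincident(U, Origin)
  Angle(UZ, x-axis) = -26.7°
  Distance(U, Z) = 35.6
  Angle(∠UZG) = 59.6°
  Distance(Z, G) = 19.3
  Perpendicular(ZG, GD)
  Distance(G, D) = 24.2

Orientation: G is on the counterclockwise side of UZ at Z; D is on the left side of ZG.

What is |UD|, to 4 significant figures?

6.631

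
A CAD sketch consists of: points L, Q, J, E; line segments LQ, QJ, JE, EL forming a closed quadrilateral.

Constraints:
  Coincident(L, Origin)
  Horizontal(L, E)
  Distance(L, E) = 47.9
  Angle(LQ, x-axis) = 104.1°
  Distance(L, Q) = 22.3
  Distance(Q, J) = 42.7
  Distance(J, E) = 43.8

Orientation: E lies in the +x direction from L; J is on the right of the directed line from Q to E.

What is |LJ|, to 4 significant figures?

20.56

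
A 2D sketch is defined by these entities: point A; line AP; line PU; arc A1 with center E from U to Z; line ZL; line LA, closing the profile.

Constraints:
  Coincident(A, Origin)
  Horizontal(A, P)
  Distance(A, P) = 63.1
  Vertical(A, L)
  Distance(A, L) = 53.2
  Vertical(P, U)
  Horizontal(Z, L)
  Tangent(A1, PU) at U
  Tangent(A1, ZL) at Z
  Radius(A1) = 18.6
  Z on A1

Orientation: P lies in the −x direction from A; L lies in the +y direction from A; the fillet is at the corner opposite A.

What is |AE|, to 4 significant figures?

56.37

A is at the origin; A and P share the same y with |AP| = 63.1 and P on the −x side, so P = (-63.10, 0.000). A and L share the same x with |AL| = 53.2 and L on the +y side, so L = (0.000, 53.20). The virtual corner opposite A is at (-63.10, 53.20). Tangency of A1 to PU means the radius EU is perpendicular to PU and the tangent condition forces EZ to be normal to ZL, with radius 18.6, so the center E sits 18.6 in from both sides at E = (-44.50, 34.60). Then |AE| = |E − A| = 56.37.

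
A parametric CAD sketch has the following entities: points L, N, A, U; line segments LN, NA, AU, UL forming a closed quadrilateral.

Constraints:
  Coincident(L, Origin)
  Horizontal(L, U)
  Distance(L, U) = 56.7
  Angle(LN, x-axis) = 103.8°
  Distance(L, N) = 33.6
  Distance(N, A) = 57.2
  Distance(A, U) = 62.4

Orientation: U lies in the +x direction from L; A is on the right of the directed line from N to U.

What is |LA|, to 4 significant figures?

24.13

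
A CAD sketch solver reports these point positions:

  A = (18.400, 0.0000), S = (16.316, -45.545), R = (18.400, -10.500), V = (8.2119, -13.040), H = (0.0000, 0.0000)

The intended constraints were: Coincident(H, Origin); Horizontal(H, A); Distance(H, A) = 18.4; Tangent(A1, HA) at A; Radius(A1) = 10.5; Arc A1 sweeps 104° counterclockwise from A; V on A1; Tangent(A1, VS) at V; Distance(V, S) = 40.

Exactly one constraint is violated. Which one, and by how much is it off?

Distance(V, S) = 40 — off by 6.50.

H = (0.00, 0.00) ✓; H.y = 0.00, A.y = 0.00 ✓; |HA| = 18.40 ✓; ∠(RA, AH) = 90.00° ✓; |RA| = 10.50 ✓; bearing(R→V) − bearing(R→A) = 104.0° ✓; |RV| = 10.50 ✓; ∠(RV, VS) = 90.00° ✓; |VS| = 33.50 ✗.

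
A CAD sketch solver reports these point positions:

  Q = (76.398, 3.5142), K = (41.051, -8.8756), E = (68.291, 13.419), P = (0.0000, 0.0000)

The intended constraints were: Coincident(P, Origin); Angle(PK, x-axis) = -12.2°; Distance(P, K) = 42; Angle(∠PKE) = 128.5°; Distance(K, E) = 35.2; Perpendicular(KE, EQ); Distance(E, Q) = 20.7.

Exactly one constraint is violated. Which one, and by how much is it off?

Distance(E, Q) = 20.7 — off by 7.90.

P = (0.00, 0.00) ✓; PK at -12.20° ✓; |PK| = 42.00 ✓; ∠PKE = 128.5° ✓; |KE| = 35.20 ✓; ∠(KE, EQ) = 90.00° ✓; |EQ| = 12.80 ✗.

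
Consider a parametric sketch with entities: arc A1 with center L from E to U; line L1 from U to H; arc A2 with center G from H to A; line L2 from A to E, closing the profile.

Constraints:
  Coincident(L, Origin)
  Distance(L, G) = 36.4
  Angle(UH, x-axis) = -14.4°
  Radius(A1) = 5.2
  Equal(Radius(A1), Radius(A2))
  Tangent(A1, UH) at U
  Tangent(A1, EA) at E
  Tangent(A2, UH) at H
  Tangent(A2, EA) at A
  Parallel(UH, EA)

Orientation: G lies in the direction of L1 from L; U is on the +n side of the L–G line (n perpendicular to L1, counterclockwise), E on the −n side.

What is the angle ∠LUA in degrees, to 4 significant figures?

74.05°

The slot axis is L1's direction at -14.4°, so u = (cos -14.4°, sin -14.4°) = (0.9686, -0.2487) and n = (−sin -14.4°, cos -14.4°) = (0.2487, 0.9686). L is at the origin and G lies 36.4 along u from L, so G = 36.4·u = (35.26, -9.052). Tangency of A1 to both parallel lines with radius 5.2 puts U and E at L ± 5.2·n: U = (1.293, 5.037), E = (-1.293, -5.037). Equal radii place H and A the same way about G: H = G + 5.2·n = (36.55, -4.016), A = G − 5.2·n = (33.96, -14.09). Then cos ∠LUA = UL·UA / (|UL||UA|), giving 74.05°.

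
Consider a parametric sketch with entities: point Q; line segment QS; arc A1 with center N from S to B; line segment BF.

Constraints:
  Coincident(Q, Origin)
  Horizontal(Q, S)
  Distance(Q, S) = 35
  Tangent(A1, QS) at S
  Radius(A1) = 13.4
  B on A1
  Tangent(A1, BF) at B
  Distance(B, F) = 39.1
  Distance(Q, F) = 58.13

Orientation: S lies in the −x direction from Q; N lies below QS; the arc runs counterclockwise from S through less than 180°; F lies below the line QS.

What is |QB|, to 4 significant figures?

50.58

Q is at the origin; Q and S share the same y with |QS| = 35.0 and S on the −x side, so S = (-35.00, 0.000). The tangent condition forces NS to be normal to QS, so N = S + (0, -13.4) = (-35.00, -13.40). Since NB ⟂ BF (tangency), |NF| = √(13.4² + 39.1²) = 41.33 regardless of where B sits on A1. So F lies on both circle(Q, 58.13) and circle(N, 41.33); the below-QS intersection is F = (-23.59, -53.13). B is the foot of the tangent from F: B = (-45.98, -21.07).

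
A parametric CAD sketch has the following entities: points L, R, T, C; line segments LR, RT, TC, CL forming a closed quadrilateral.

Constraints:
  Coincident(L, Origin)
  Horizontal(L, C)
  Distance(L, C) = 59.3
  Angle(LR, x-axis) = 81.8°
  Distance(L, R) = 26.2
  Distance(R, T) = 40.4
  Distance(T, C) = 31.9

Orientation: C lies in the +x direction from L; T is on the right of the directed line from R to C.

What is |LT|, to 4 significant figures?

28.75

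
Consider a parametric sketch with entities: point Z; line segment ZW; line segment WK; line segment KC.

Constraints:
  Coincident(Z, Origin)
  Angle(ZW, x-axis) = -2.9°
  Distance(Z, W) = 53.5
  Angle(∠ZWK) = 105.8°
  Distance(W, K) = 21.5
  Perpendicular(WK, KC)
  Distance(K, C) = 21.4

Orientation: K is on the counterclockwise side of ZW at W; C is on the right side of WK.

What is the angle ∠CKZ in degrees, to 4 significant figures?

145.0°

Z is at the origin; ZW runs at -2.9° with length 53.5, so W = 53.5·(cos -2.9°, sin -2.9°) = (53.43, -2.707). ∠ZWK = 105.8°, so WK runs at -2.9° + (180° − 105.8°) = 71.30° from the x-axis; with |WK| = 21.5, K = W + 21.5·(cos 71.30°, sin 71.30°) = (60.32, 17.66). WK is perpendicular to KC; with |KC| = 21.4 on the right of WK, C = K + 21.4·(0.9472, -0.3206) = (80.59, 10.80). Then cos ∠CKZ = KC·KZ / (|KC||KZ|), giving 145.0°.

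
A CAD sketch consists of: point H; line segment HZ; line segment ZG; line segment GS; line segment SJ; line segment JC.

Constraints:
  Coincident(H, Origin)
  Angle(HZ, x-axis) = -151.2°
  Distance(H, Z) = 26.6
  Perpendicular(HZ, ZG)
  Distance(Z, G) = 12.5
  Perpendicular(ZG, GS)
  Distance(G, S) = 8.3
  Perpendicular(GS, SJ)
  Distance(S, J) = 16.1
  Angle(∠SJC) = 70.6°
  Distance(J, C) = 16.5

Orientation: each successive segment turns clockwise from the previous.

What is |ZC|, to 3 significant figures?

7.50

H is at the origin; HZ runs at -151.2° with length 26.6, so Z = (-23.3, -12.8). The perpendicularity gives ZG at right angles to HZ, so ZG runs at 119°; with |ZG| = 12.5, G = (-29.3, -1.86). ZG ⟂ GS, so GS runs at 28.8°; with |GS| = 8.3, S = (-22.1, 2.14). The perpendicularity gives SJ at right angles to GS, so SJ runs at -61.2°; with |SJ| = 16.1, J = (-14.3, -12.0). ∠SJC = 70.6° gives JC at -171° from the x-axis; with |JC| = 16.5, C = (-30.6, -14.7). Then |ZC| = |C − Z| = 7.50.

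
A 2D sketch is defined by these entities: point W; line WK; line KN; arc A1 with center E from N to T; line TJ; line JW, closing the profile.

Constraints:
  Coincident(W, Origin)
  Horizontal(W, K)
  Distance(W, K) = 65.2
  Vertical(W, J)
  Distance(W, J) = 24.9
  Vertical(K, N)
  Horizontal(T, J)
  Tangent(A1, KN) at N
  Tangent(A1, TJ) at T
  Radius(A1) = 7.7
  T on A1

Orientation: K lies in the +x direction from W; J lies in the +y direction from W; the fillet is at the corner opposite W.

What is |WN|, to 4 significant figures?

67.43

The virtual corner opposite W is at (65.20, 24.90). The tangent condition forces EN to be normal to KN and A1 meets TJ tangentially, so ET is at right angles to TJ, with radius 7.7, so the center E sits 7.7 in from both sides at E = (57.50, 17.20). That places the tangent points at N = (65.20, 17.20) on KN and T = (57.50, 24.90) on TJ. Then |WN| = |N − W| = 67.43.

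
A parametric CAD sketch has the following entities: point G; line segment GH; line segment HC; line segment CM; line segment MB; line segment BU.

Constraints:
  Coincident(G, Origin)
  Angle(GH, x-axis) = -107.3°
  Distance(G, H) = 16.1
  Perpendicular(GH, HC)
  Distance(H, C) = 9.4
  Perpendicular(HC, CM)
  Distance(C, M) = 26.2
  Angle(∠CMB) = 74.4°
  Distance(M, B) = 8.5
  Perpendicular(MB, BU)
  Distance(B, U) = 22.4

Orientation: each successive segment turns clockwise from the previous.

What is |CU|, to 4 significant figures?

3.186

G is at the origin; GH runs at -107.3° with length 16.1, so H = (-4.788, -15.37). GH is perpendicular to HC, so HC runs at 162.7°; with |HC| = 9.4, C = (-13.76, -12.58). The perpendicularity gives CM at right angles to HC, so CM runs at 72.70°; with |CM| = 26.2, M = (-5.971, 12.44). ∠CMB = 74.4° gives MB at -32.90° from the x-axis; with |MB| = 8.5, B = (1.166, 7.821). MB is perpendicular to BU, so BU runs at -122.9°; with |BU| = 22.4, U = (-11.00, -10.99). Then |CU| = |U − C| = 3.186.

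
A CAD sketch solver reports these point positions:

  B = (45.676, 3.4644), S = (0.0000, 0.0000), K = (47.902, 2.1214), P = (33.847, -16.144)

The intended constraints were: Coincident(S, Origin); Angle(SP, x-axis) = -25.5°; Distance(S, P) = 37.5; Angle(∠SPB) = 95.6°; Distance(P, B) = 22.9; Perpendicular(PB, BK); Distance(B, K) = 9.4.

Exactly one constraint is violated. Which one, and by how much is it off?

Distance(B, K) = 9.4 — off by 6.80.

S = (0.00, 0.00) ✓; SP at -25.50° ✓; |SP| = 37.50 ✓; ∠SPB = 95.60° ✓; |PB| = 22.90 ✓; ∠(PB, BK) = 90.00° ✓; |BK| = 2.600 ✗.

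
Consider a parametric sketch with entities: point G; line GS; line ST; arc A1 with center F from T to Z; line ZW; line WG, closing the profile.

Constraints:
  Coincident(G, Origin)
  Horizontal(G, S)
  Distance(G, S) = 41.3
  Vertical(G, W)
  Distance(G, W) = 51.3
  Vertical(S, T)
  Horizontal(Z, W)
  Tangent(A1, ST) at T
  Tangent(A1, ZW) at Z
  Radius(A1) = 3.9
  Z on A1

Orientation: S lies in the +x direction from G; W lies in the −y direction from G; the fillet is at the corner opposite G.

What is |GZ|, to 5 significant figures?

63.486

The virtual corner opposite G is at (41.300, -51.300). Tangency of A1 to ST means the radius FT is perpendicular to ST and tangency of A1 to ZW means the radius FZ is perpendicular to ZW, with radius 3.9, so the center F sits 3.9 in from both sides at F = (37.400, -47.400). That places the tangent points at T = (41.300, -47.400) on ST and Z = (37.400, -51.300) on ZW. Then |GZ| = |Z − G| = 63.486.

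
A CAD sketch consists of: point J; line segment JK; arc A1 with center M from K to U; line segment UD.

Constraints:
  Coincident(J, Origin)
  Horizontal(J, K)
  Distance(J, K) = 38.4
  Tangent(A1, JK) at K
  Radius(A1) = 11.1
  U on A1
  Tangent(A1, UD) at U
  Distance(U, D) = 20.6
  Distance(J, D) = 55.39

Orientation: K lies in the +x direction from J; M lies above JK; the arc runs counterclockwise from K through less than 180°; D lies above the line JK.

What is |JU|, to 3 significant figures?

51.1

J is at the origin; J and K share the same y with |JK| = 38.4 and K on the +x side, so K = (38.4, 0.00). Since A1 is tangent to JK there, MK ⟂ JK, so M = K + (0, 11.1) = (38.4, 11.1). Since MU ⟂ UD (tangency), |MD| = √(11.1² + 20.6²) = 23.4 regardless of where U sits on A1. So D lies on both circle(J, 55.39) and circle(M, 23.4); the above-JK intersection is D = (43.8, 33.9). U is the foot of the tangent from D: U = (49.1, 14.0).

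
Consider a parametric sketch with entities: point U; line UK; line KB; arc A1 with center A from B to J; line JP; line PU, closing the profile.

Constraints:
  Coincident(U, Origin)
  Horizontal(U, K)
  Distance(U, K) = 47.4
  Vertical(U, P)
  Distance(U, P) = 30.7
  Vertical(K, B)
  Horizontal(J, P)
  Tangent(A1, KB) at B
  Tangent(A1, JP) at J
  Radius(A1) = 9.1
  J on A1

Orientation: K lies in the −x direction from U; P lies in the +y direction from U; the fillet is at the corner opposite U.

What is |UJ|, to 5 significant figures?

49.085

U is at the origin; UK is horizontal with |UK| = 47.4 and K on the −x side, so K = (-47.400, 0.0000). UP is vertical with |UP| = 30.7 and P on the +y side, so P = (0.0000, 30.700). The virtual corner opposite U is at (-47.400, 30.700). A1 meets KB tangentially, so AB is at right angles to KB and A1 meets JP tangentially, so AJ is at right angles to JP, with radius 9.1, so the center A sits 9.1 in from both sides at A = (-38.300, 21.600). That places the tangent points at B = (-47.400, 21.600) on KB and J = (-38.300, 30.700) on JP. Then |UJ| = |J − U| = 49.085.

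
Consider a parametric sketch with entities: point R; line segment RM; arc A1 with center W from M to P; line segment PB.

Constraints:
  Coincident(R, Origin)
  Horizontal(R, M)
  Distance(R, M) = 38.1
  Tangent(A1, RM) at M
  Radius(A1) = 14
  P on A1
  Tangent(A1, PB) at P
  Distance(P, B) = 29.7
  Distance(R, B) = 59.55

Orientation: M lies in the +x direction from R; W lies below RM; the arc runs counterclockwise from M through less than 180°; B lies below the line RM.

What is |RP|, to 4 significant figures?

31.85

R is at the origin; R and M share the same y with |RM| = 38.1 and M on the +x side, so M = (38.10, 0.000). A1 meets RM tangentially, so WM is at right angles to RM, so W = M + (0, -14) = (38.10, -14.00). Since WP ⟂ PB (tangency), |WB| = √(14.0² + 29.7²) = 32.83 regardless of where P sits on A1. So B lies on both circle(R, 59.55) and circle(W, 32.83); the below-RM intersection is B = (36.81, -46.81). P is the foot of the tangent from B: P = (25.21, -19.47).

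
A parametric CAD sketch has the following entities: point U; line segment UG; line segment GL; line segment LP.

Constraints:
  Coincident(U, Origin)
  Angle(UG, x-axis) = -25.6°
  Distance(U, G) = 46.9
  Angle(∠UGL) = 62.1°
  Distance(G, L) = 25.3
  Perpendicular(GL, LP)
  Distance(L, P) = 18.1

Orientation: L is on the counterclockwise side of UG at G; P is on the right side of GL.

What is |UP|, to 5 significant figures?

59.643

U is at the origin; UG runs at -25.6° with length 46.9, so G = 46.9·(cos -25.6°, sin -25.6°) = (42.296, -20.265). ∠UGL = 62.1°, so GL runs at -25.6° + (180° − 62.1°) = 92.300° from the x-axis; with |GL| = 25.3, L = G + 25.3·(cos 92.300°, sin 92.300°) = (41.281, 5.0148). GL ⟂ LP; with |LP| = 18.1 on the right of GL, P = L + 18.1·(0.99919, 0.040132) = (59.366, 5.7412). Then |UP| = |P − U| = 59.643.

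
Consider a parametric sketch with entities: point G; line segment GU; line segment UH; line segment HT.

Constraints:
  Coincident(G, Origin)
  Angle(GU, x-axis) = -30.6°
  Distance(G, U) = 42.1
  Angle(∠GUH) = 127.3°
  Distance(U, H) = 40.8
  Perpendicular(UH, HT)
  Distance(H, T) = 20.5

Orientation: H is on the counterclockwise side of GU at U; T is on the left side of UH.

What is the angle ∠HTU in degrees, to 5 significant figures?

63.323°

∠GUH = 127.3°, so UH runs at -30.6° + (180° − 127.3°) = 22.100° from the x-axis; with |UH| = 40.8, H = U + 40.8·(cos 22.100°, sin 22.100°) = (74.040, -6.0807). The perpendicularity gives HT at right angles to UH; with |HT| = 20.5 on the left of UH, T = H + 20.5·(-0.37622, 0.92653) = (66.327, 12.913). Then cos ∠HTU = TH·TU / (|TH||TU|), giving 63.323°.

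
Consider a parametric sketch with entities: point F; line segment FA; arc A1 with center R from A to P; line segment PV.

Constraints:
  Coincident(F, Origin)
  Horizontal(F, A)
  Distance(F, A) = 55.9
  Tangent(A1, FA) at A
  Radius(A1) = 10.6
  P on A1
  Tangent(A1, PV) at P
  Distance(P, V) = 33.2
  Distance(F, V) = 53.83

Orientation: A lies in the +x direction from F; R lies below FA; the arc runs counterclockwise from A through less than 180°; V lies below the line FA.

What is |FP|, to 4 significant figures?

46.35

F is at the origin; FA is horizontal with |FA| = 55.9 and A on the +x side, so A = (55.90, 0.000). Since A1 is tangent to FA there, RA ⟂ FA, so R = A + (0, -10.6) = (55.90, -10.60). Since RP ⟂ PV (tangency), |RV| = √(10.6² + 33.2²) = 34.85 regardless of where P sits on A1. So V lies on both circle(F, 53.83) and circle(R, 34.85); the below-FA intersection is V = (36.51, -39.56). P is the foot of the tangent from V: P = (45.72, -7.660).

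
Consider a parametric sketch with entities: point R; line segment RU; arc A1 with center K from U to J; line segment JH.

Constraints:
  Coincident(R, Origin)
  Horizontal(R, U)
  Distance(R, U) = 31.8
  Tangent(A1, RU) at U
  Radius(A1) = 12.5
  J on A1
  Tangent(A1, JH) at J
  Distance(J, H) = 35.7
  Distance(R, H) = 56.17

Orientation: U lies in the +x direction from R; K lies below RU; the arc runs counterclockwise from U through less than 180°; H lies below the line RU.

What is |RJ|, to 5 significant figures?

24.439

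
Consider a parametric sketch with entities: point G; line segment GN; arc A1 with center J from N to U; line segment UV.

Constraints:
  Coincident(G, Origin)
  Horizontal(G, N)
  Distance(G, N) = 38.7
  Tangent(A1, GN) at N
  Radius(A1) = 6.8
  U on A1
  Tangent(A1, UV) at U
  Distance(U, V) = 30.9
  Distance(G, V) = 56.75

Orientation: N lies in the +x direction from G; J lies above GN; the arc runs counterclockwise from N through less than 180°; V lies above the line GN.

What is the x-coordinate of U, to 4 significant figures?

45.45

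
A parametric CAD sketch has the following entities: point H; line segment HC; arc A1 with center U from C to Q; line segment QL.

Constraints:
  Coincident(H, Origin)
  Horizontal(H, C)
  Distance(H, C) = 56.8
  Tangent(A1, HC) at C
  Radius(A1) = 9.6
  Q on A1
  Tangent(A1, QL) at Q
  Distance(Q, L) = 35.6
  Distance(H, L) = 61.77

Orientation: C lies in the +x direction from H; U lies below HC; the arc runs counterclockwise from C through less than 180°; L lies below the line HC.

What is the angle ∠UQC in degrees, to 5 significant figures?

48.107°

H is at the origin; HC is horizontal with |HC| = 56.8 and C on the +x side, so C = (56.800, 0.0000). Tangency of A1 to HC means the radius UC is perpendicular to HC, so U = C + (0, -9.6) = (56.800, -9.6000). Since UQ ⟂ QL (tangency), |UL| = √(9.6² + 35.6²) = 36.872 regardless of where Q sits on A1. So L lies on both circle(H, 61.77) and circle(U, 36.872); the below-HC intersection is L = (43.403, -43.952). Q is the foot of the tangent from L: Q = (47.256, -8.5608).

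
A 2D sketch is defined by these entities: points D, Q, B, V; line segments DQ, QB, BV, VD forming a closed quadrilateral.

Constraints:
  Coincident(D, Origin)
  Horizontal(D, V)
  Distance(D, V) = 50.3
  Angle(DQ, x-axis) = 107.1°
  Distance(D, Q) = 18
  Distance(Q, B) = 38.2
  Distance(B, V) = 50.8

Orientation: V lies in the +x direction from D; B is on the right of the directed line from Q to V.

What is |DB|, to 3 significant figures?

20.3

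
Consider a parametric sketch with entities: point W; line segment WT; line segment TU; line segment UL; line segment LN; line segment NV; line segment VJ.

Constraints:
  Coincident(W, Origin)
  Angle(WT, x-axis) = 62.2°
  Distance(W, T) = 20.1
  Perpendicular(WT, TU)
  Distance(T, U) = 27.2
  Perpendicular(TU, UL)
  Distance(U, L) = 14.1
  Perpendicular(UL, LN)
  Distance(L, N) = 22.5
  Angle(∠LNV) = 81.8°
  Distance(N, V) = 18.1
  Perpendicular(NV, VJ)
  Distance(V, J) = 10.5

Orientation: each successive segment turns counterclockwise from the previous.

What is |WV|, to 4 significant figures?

25.00

UL ⟂ LN, so LN runs at -27.80°; with |LN| = 22.5, N = (-1.359, 7.500). ∠LNV = 81.8° gives NV at 70.40° from the x-axis; with |NV| = 18.1, V = (4.712, 24.55). Then |WV| = |V − W| = 25.00.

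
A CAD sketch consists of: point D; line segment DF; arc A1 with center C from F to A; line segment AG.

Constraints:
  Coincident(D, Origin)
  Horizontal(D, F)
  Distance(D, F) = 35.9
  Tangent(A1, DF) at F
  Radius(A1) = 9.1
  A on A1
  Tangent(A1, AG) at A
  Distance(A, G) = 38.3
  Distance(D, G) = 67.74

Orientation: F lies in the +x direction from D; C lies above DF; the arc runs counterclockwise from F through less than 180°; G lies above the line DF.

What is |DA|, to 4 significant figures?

45.62

D is at the origin; D and F share the same y with |DF| = 35.9 and F on the +x side, so F = (35.90, 0.000). Tangency of A1 to DF means the radius CF is perpendicular to DF, so C = F + (0, 9.1) = (35.90, 9.100). Since CA ⟂ AG (tangency), |CG| = √(9.1² + 38.3²) = 39.37 regardless of where A sits on A1. So G lies on both circle(D, 67.74) and circle(C, 39.37); the above-DF intersection is G = (49.79, 45.94). A is the foot of the tangent from G: A = (44.93, 7.946).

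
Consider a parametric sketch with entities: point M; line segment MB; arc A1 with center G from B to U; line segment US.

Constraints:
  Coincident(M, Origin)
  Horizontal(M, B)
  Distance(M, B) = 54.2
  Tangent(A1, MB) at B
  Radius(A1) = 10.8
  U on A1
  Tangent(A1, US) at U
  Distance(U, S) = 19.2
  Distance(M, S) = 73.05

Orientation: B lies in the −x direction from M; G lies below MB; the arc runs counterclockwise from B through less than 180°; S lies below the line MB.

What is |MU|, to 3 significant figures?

65.6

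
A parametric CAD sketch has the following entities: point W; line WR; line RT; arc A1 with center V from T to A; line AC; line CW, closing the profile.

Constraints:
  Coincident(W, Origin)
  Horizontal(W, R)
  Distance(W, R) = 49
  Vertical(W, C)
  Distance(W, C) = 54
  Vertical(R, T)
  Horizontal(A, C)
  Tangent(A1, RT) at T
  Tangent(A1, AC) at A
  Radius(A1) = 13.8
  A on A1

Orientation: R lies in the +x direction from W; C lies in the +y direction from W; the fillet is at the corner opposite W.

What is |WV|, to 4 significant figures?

53.43

W is at the origin; W and R share the same y with |WR| = 49.0 and R on the +x side, so R = (49.00, 0.000). WC is vertical with |WC| = 54.0 and C on the +y side, so C = (0.000, 54.00). The virtual corner opposite W is at (49.00, 54.00). Tangency of A1 to RT means the radius VT is perpendicular to RT and since A1 is tangent to AC there, VA ⟂ AC, with radius 13.8, so the center V sits 13.8 in from both sides at V = (35.20, 40.20). Then |WV| = |V − W| = 53.43.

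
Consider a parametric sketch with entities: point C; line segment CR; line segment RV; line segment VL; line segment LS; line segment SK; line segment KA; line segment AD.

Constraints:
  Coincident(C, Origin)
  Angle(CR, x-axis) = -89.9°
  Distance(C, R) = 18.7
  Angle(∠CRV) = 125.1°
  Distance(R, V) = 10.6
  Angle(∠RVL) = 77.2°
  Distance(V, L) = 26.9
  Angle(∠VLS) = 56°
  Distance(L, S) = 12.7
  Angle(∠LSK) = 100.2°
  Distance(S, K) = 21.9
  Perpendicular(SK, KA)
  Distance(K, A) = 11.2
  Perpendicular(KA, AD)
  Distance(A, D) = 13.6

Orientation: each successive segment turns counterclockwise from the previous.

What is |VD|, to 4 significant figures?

17.00

SK is perpendicular to KA, so KA runs at 1.600°; with |KA| = 11.2, A = (18.26, -24.05). KA is perpendicular to AD, so AD runs at 91.60°; with |AD| = 13.6, D = (17.88, -10.46). Then |VD| = |D − V| = 17.00.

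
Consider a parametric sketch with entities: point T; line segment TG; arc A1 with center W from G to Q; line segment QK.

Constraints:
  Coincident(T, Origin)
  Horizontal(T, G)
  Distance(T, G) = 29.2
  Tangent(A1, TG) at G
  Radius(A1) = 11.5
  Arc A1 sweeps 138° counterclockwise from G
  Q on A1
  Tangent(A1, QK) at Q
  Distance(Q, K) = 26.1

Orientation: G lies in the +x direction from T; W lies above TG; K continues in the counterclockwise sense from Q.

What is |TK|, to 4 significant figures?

41.39

T is at the origin; TG is horizontal with |TG| = 29.2 and G on the +x side, so G = (29.20, 0.000). A1 meets TG tangentially, so WG is at right angles to TG, so W = G + (0, 11.5) = (29.20, 11.50). On A1, G sits at bearing -90° from W; a 138° counterclockwise sweep puts Q at bearing 48°, so Q = W + 11.5·(cos 48°, sin 48°) = (36.90, 20.05). A1 meets QK tangentially, so WQ is at right angles to QK, so QK runs along (−sin 48°, cos 48°); with |QK| = 26.1, K = (17.50, 37.51). Then |TK| = |K − T| = 41.39.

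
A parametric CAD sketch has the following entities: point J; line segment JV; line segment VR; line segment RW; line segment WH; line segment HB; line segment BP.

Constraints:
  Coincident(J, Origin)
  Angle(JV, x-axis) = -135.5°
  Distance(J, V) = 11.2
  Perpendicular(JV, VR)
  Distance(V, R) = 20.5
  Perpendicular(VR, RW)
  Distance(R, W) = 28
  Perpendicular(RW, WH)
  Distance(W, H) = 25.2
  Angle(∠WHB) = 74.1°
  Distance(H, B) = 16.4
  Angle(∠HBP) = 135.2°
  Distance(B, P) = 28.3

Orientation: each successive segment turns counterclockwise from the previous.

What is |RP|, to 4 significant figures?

4.291

J is at the origin; JV runs at -135.5° with length 11.2, so V = (-7.988, -7.850). JV is perpendicular to VR, so VR runs at -45.50°; with |VR| = 20.5, R = (6.380, -22.47). The perpendicularity gives RW at right angles to VR, so RW runs at 44.50°; with |RW| = 28.0, W = (26.35, -2.846). RW ⟂ WH, so WH runs at 134.5°; with |WH| = 25.2, H = (8.688, 15.13). ∠WHB = 74.1° gives HB at -119.6° from the x-axis; with |HB| = 16.4, B = (0.5877, 0.8678). ∠HBP = 135.2° gives BP at -74.80° from the x-axis; with |BP| = 28.3, P = (8.008, -26.44). Then |RP| = |P − R| = 4.291.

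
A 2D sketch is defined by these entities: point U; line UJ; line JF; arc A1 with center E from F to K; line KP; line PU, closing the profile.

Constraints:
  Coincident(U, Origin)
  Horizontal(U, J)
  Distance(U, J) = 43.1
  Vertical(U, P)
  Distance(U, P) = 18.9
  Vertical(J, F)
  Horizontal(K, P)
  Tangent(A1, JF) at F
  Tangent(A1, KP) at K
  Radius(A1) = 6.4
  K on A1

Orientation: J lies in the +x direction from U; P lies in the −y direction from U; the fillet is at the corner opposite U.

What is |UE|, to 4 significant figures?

38.77

U and P share the same x with |UP| = 18.9 and P on the −y side, so P = (0.000, -18.90). The virtual corner opposite U is at (43.10, -18.90). Tangency of A1 to JF means the radius EF is perpendicular to JF and A1 meets KP tangentially, so EK is at right angles to KP, with radius 6.4, so the center E sits 6.4 in from both sides at E = (36.70, -12.50). Then |UE| = |E − U| = 38.77.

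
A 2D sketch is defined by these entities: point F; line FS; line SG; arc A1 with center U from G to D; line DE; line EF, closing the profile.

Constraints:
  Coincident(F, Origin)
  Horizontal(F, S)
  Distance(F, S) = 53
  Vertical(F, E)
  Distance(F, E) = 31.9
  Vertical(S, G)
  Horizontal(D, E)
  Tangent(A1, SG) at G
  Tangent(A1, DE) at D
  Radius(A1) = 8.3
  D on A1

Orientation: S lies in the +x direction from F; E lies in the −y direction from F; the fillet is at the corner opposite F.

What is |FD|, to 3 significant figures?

54.9

F is at the origin; FS is horizontal with |FS| = 53.0 and S on the +x side, so S = (53.0, 0.00). F and E share the same x with |FE| = 31.9 and E on the −y side, so E = (0.00, -31.9). The virtual corner opposite F is at (53.0, -31.9). The tangent condition forces UG to be normal to SG and since A1 is tangent to DE there, UD ⟂ DE, with radius 8.3, so the center U sits 8.3 in from both sides at U = (44.7, -23.6). That places the tangent points at G = (53.0, -23.6) on SG and D = (44.7, -31.9) on DE. Then |FD| = |D − F| = 54.9.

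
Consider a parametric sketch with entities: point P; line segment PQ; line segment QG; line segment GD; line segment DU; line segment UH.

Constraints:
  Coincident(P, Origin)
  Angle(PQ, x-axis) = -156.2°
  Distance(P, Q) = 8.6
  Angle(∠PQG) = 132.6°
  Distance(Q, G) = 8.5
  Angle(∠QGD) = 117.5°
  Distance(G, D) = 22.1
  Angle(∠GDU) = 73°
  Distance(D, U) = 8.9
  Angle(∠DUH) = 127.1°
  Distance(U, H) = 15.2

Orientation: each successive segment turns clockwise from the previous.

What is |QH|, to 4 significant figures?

11.05

P is at the origin; PQ runs at -156.2° with length 8.6, so Q = (-7.869, -3.470). ∠PQG = 132.6° gives QG at 156.4° from the x-axis; with |QG| = 8.5, G = (-15.66, -0.06752). ∠QGD = 117.5° gives GD at 93.90° from the x-axis; with |GD| = 22.1, D = (-17.16, 21.98). ∠GDU = 73.0° gives DU at -13.10° from the x-axis; with |DU| = 8.9, U = (-8.492, 19.96). ∠DUH = 127.1° gives UH at -66.00° from the x-axis; with |UH| = 15.2, H = (-2.310, 6.078). Then |QH| = |H − Q| = 11.05.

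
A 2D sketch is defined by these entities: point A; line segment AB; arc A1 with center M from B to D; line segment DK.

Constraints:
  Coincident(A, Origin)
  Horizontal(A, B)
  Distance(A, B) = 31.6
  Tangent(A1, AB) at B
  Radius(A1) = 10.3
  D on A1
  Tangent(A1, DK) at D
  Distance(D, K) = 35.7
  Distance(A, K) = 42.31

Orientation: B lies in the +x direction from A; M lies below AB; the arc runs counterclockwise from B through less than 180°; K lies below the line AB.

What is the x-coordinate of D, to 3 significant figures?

21.8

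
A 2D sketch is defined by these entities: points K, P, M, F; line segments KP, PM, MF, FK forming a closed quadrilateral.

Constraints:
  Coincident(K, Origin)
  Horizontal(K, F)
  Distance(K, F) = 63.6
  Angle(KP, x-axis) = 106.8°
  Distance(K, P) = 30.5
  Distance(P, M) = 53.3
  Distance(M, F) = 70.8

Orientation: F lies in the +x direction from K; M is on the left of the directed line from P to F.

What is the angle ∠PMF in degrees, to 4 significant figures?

76.54°

Checks: |PM| = 53.30 ✓; |MF| = 70.80 ✓.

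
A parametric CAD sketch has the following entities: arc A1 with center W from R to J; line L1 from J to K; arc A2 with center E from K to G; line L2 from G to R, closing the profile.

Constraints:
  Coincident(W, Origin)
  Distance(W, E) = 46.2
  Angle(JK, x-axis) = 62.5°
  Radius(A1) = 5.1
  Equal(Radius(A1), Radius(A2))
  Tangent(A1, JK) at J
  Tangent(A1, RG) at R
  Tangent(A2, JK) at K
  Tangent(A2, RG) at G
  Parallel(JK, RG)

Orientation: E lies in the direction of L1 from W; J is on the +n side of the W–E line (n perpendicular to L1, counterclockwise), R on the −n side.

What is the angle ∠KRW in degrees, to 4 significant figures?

77.55°

The slot axis is L1's direction at 62.5°, so u = (cos 62.5°, sin 62.5°) = (0.4617, 0.8870) and n = (−sin 62.5°, cos 62.5°) = (-0.8870, 0.4617). W is at the origin and E lies 46.2 along u from W, so E = 46.2·u = (21.33, 40.98). Tangency of A1 to both parallel lines with radius 5.1 puts J and R at W ± 5.1·n: J = (-4.524, 2.355), R = (4.524, -2.355). Equal radii place K and G the same way about E: K = E + 5.1·n = (16.81, 43.33), G = E − 5.1·n = (25.86, 38.62). Then cos ∠KRW = RK·RW / (|RK||RW|), giving 77.55°.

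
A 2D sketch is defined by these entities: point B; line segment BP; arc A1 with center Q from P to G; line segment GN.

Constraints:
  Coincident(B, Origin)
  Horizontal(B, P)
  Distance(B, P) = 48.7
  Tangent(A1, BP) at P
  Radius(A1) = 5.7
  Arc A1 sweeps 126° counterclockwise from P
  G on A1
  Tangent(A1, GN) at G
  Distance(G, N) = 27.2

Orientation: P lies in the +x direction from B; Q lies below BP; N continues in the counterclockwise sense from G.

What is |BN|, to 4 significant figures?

67.63

B is at the origin; B and P share the same y with |BP| = 48.7 and P on the +x side, so P = (48.70, 0.000). A1 meets BP tangentially, so QP is at right angles to BP, so Q = P + (0, -5.7) = (48.70, -5.700). On A1, P sits at bearing 90° from Q; a 126° counterclockwise sweep puts G at bearing 216°, so G = Q + 5.7·(cos 216°, sin 216°) = (44.09, -9.050). A1 meets GN tangentially, so QG is at right angles to GN, so GN runs along (−sin 216°, cos 216°); with |GN| = 27.2, N = (60.08, -31.06). Then |BN| = |N − B| = 67.63.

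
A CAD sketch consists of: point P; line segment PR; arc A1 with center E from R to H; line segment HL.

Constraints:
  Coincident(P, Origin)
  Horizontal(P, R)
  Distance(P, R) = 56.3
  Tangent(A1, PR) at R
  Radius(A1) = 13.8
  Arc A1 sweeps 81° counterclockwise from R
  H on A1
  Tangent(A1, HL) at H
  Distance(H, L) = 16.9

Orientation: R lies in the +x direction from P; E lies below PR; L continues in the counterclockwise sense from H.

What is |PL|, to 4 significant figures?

49.04

On A1, R sits at bearing 90° from E; an 81° counterclockwise sweep puts H at bearing 171°, so H = E + 13.8·(cos 171°, sin 171°) = (42.67, -11.64). The tangent condition forces EH to be normal to HL, so HL runs along (−sin 171°, cos 171°); with |HL| = 16.9, L = (40.03, -28.33). Then |PL| = |L − P| = 49.04.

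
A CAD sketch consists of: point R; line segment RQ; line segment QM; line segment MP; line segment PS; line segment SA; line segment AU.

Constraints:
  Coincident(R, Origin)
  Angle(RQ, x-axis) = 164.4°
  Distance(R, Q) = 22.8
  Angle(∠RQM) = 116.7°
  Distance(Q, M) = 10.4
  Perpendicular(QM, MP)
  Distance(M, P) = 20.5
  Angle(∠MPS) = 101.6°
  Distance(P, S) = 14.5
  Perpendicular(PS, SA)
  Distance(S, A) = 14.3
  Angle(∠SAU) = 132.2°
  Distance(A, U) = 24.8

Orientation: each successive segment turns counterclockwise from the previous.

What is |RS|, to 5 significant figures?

7.1249

QM ⟂ MP, so MP runs at -42.300°; with |MP| = 20.5, P = (-13.797, -15.358). ∠MPS = 101.6° gives PS at 36.100° from the x-axis; with |PS| = 14.5, S = (-2.0811, -6.8142). Then |RS| = |S − R| = 7.1249.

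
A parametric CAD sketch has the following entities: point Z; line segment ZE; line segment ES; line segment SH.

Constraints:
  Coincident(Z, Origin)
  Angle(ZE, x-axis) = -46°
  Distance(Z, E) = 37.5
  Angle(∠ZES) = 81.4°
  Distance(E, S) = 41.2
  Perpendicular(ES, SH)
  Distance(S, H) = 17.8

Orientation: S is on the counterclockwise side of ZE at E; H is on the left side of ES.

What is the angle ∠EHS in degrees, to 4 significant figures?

66.63°

∠ZES = 81.4°, so ES runs at -46.0° + (180° − 81.4°) = 52.60° from the x-axis; with |ES| = 41.2, S = E + 41.2·(cos 52.60°, sin 52.60°) = (51.07, 5.755). ES ⟂ SH; with |SH| = 17.8 on the left of ES, H = S + 17.8·(-0.7944, 0.6074) = (36.93, 16.57). Then cos ∠EHS = HE·HS / (|HE||HS|), giving 66.63°.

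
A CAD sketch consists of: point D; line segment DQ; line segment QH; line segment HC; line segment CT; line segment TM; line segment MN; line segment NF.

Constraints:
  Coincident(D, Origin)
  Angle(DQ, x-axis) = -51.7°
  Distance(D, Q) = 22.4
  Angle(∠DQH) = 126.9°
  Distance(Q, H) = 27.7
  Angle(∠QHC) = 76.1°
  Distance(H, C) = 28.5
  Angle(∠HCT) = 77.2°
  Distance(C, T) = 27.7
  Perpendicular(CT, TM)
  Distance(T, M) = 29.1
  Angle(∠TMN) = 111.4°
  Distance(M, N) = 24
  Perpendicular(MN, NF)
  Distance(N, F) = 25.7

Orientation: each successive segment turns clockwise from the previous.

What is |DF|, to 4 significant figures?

44.16

D is at the origin; DQ runs at -51.7° with length 22.4, so Q = (13.88, -17.58). ∠DQH = 126.9° gives QH at -104.8° from the x-axis; with |QH| = 27.7, H = (6.807, -44.36). ∠QHC = 76.1° gives HC at 151.3° from the x-axis; with |HC| = 28.5, C = (-18.19, -30.67). ∠HCT = 77.2° gives CT at 48.50° from the x-axis; with |CT| = 27.7, T = (0.1631, -9.928). CT is perpendicular to TM, so TM runs at -41.50°; with |TM| = 29.1, M = (21.96, -29.21). ∠TMN = 111.4° gives MN at -110.1° from the x-axis; with |MN| = 24.0, N = (13.71, -51.75). MN ⟂ NF, so NF runs at 159.9°; with |NF| = 25.7, F = (-10.42, -42.92). Then |DF| = |F − D| = 44.16.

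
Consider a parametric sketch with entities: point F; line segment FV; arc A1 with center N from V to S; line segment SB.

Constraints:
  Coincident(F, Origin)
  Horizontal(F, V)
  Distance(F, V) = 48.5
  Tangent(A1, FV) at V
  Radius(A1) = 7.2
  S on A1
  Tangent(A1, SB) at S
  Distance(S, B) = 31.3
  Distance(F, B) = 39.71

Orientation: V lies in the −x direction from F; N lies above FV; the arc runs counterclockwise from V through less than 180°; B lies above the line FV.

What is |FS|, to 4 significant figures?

42.51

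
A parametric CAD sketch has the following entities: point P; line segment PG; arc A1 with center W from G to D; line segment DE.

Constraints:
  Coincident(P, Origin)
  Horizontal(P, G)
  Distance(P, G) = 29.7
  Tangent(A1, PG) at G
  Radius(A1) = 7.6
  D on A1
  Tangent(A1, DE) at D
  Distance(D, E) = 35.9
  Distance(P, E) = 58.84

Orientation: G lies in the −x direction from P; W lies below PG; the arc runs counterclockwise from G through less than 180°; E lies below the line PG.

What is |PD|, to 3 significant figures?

37.9

Checks: |PG| = 29.70 ✓; |WD| = 7.600 ✓; ∠(WD, DE) = 90.00° ✓; |DE| = 35.90 ✓; |PE| = 58.84 ✓.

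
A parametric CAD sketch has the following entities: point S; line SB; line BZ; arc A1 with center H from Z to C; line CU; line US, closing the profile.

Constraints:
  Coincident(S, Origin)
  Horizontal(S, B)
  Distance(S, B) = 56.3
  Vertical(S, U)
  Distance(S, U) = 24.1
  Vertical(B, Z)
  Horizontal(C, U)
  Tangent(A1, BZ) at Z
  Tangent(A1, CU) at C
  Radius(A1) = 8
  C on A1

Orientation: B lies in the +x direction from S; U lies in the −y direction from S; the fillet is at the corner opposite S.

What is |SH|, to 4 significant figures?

50.91

S is at the origin; S and B share the same y with |SB| = 56.3 and B on the +x side, so B = (56.30, 0.000). SU is vertical with |SU| = 24.1 and U on the −y side, so U = (0.000, -24.10). The virtual corner opposite S is at (56.30, -24.10). Since A1 is tangent to BZ there, HZ ⟂ BZ and since A1 is tangent to CU there, HC ⟂ CU, with radius 8.0, so the center H sits 8.0 in from both sides at H = (48.30, -16.10). Then |SH| = |H − S| = 50.91.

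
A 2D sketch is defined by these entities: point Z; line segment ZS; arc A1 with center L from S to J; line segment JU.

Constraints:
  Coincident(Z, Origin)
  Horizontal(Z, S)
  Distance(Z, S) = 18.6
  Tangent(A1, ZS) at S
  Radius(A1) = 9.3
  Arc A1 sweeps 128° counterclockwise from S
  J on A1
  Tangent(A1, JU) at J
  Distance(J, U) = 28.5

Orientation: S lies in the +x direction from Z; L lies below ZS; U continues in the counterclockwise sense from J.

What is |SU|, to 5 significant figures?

38.852

Z is at the origin; Z and S share the same y with |ZS| = 18.6 and S on the +x side, so S = (18.600, 0.0000). A1 meets ZS tangentially, so LS is at right angles to ZS, so L = S + (0, -9.3) = (18.600, -9.3000). On A1, S sits at bearing 90° from L; a 128° counterclockwise sweep puts J at bearing 218°, so J = L + 9.3·(cos 218°, sin 218°) = (11.271, -15.026). A1 meets JU tangentially, so LJ is at right angles to JU, so JU runs along (−sin 218°, cos 218°); with |JU| = 28.5, U = (28.818, -37.484). Then |SU| = |U − S| = 38.852.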